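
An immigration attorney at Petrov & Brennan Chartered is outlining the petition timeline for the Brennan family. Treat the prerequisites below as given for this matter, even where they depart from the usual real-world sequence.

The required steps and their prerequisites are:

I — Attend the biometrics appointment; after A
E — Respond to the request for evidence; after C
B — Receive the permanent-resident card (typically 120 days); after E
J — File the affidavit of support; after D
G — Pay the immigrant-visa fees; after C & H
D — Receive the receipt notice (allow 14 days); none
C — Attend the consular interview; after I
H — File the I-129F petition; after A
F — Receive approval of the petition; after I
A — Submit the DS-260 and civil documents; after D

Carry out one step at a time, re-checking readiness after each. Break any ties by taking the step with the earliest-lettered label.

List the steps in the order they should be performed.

D → A → H → I → C → E → B → F → G → J

Only D has no prerequisites, so it is first.
Now A and J have their prerequisites met. A has the earlier label, so A next.
Now H, I and J have their prerequisites met. H has the earlier label, so H next.
Now I and J have their prerequisites met. I has the earlier label, so I next.
C and F now also ready, so the ready set is {C, F, J}; C has the earlier label → C.
E and G now also ready, so the ready set is {E, F, G, J}; E has the earlier label → E.
Now B, F, G and J have their prerequisites met. B has the earlier label, so B next.
Now F, G and J have their prerequisites met. F has the earlier label, so F next.
Ready: G and J. G has the earlier label → G.
J needed D, now all done → J.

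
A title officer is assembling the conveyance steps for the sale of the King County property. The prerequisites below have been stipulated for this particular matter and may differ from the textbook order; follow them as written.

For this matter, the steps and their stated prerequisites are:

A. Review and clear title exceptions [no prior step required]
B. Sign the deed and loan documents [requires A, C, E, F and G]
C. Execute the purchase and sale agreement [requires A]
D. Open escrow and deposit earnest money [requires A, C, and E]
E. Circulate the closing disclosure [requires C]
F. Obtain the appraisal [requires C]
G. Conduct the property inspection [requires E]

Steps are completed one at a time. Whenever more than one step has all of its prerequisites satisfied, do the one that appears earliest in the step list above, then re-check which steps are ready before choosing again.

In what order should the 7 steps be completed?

A is the only step with nothing outstanding, so it goes first.
C needed A, now all done → C.
Now E and F have their prerequisites met. E is listed earlier, so E next.
D and G now also ready, so the ready set is {D, F, G}; D is listed earlier → D.
F and G are both available; F is listed earlier → F.
G needed E, now all done → G.
B is the only step now ready → B.

A → C → E → D → F → G → B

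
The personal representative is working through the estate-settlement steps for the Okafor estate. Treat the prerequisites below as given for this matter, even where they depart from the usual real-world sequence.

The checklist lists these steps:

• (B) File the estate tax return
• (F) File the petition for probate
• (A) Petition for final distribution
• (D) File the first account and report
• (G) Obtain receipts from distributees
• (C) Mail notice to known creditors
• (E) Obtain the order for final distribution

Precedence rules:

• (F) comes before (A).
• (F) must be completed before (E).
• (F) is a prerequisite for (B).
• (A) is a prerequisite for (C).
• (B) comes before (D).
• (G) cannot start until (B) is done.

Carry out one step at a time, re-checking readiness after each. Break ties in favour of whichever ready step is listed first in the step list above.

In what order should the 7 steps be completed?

(F), (B), (A), (D), (G), (C), (E)

(F) has no prerequisites → (F) first.
Ready: (B), (A) and (E). (B) is listed earlier → (B).
(D) and (G) now also ready, so the ready set is {(A), (D), (G), (E)}; (A) is listed earlier → (A).
Ready: (D), (G), (C) and (E). (D) is listed earlier → (D).
Ready: (G), (C) and (E). (G) is listed earlier → (G).
(C) and (E) are both available; (C) is listed earlier → (C).
(E) needed (F), now all done → (E).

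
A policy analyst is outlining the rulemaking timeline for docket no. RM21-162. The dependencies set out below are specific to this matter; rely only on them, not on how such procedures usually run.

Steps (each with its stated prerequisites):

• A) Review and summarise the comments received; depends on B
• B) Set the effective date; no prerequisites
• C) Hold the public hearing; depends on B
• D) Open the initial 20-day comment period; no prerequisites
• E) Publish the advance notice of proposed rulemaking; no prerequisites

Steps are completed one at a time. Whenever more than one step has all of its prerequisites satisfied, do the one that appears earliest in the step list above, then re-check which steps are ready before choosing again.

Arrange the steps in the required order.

B A C D E

Nothing is required for B, D and E. B is listed earlier → B first.
A, C, D and E are all available; A is listed earlier → A.
Ready: C, D and E. C is listed earlier → C.
D and E are both available; D is listed earlier → D.
That leaves E as the only ready step → E.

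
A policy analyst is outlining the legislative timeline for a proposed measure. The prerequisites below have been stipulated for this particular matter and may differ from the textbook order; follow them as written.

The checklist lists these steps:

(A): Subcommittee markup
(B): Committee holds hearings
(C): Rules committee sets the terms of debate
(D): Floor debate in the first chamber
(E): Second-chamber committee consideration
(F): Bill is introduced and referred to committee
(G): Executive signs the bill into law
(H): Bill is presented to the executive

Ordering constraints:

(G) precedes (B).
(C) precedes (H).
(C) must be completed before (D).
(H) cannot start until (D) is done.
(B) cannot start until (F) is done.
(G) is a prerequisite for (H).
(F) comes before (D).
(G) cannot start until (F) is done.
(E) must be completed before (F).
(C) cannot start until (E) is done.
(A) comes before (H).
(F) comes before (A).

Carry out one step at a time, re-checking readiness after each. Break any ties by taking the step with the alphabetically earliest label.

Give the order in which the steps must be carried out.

(E) has no prerequisites → (E) first.
Ready: (C) and (F). (C) has the earlier label → (C).
(F) is the only step now ready → (F).
(A), (D) and (G) are all available; (A) has the earlier label → (A).
Ready: (D) and (G). (D) has the earlier label → (D).
(G) is the only step now ready → (G).
Ready: (B) and (H). (B) has the earlier label → (B).
(H) needed (A), (C), (D) and (G), now all done → (H).

(E) (C) (F) (A) (D) (G) (B) (H)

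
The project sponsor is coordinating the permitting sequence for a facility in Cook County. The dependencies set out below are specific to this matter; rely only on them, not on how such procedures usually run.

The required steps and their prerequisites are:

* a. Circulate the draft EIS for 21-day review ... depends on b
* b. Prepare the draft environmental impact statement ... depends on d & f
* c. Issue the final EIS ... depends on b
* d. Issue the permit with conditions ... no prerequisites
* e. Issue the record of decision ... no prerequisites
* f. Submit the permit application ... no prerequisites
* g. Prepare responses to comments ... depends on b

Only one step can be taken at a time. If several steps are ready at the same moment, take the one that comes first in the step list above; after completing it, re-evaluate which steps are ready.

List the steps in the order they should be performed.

d → e → f → b → a → c → g

Nothing is required for d, e and f. d is listed earlier → d first.
Ready: e and f. e is listed earlier → e.
That leaves f as the only ready step → f.
That leaves b as the only ready step → b.
a, c and g are all available; a is listed earlier → a.
Ready: c and g. c is listed earlier → c.
Next only g has its prerequisites met → g.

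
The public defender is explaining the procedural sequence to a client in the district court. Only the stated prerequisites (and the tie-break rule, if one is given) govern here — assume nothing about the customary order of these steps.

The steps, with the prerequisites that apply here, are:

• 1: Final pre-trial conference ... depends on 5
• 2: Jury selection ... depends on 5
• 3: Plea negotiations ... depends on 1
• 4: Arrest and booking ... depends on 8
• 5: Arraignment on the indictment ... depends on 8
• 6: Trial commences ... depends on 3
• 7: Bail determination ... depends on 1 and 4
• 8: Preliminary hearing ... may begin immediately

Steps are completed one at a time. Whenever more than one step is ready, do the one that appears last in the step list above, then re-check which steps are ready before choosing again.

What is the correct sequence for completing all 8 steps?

8 has no prerequisites → 8 first.
Now 5 and 4 have their prerequisites met. 5 is listed later, so 5 next.
Ready: 4, 2 and 1. 4 is listed later → 4.
Now 2 and 1 have their prerequisites met. 2 is listed later, so 2 next.
1 is the only step now ready → 1.
Now 7 and 3 have their prerequisites met. 7 is listed later, so 7 next.
Next only 3 has its prerequisites met → 3.
6 needed 3, now all done → 6.

8, 5, 4, 2, 1, 7, 3, 6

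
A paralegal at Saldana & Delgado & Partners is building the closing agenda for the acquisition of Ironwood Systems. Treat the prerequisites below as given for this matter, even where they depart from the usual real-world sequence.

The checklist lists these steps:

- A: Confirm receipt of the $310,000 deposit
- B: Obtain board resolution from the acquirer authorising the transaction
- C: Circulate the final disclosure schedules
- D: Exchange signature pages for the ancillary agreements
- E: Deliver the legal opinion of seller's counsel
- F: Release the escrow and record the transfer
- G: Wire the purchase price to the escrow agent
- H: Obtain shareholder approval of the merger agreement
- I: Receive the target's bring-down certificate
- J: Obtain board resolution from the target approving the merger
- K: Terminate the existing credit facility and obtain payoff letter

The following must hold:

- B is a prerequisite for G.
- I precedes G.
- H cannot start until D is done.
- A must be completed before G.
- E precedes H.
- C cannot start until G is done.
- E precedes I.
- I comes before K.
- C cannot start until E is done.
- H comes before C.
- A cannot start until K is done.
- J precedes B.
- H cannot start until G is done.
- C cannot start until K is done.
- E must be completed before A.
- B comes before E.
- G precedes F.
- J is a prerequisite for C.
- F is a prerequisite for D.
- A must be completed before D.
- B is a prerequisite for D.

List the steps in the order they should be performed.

Only J has no prerequisites, so it is first.
B is the only step now ready → B.
Next only E has its prerequisites met → E.
I is the only step now ready → I.
K is the only step now ready → K.
Next only A has its prerequisites met → A.
G needed A, B and I, now all done → G.
F needed G, now all done → F.
That leaves D as the only ready step → D.
That leaves H as the only ready step → H.
C needed E, G, H, J and K, now all done → C.

J, B, E, I, K, A, G, F, D, H, C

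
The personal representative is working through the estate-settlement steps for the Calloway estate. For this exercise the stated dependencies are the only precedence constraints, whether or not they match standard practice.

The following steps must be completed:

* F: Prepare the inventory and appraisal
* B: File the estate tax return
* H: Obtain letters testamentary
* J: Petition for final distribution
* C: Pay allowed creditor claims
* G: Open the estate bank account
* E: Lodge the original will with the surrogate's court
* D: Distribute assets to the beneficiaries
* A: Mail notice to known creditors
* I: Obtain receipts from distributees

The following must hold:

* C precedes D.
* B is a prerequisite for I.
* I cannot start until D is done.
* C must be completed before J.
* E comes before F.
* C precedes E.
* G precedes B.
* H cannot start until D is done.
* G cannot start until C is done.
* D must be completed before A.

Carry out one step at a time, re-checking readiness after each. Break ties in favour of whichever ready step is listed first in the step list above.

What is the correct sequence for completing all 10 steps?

C, J, G, B, E, F, D, H, A, I

C has no prerequisites → C first.
Ready: J, G, E and D. J is listed earlier → J.
G, E and D are all available; G is listed earlier → G.
Ready: B, E and D. B is listed earlier → B.
E and D are both available; E is listed earlier → E.
F now also ready, so the ready set is {F, D}; F is listed earlier → F.
D needed C, now all done → D.
Now H, A and I have their prerequisites met. H is listed earlier, so H next.
Ready: A and I. A is listed earlier → A.
I needed B and D, now all done → I.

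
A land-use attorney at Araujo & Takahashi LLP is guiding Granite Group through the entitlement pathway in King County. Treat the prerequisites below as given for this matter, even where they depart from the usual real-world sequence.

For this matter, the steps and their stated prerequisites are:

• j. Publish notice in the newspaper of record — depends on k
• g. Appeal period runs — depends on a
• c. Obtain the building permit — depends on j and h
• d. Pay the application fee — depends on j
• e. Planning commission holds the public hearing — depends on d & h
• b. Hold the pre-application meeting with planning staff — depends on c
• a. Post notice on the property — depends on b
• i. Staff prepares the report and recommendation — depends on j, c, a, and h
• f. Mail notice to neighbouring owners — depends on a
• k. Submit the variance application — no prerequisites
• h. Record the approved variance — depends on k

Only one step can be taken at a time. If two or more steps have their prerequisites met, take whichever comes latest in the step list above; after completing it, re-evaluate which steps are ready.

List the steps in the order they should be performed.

k h j d e c b a f i g

k has no prerequisites → k first.
h and j are both available; h is listed later → h.
That leaves j as the only ready step → j.
d and c are both available; d is listed later → d.
e now also ready, so the ready set is {e, c}; e is listed later → e.
Next only c has its prerequisites met → c.
b is the only step now ready → b.
a needed b, now all done → a.
Ready: f, i and g. f is listed later → f.
Ready: i and g. i is listed later → i.
That leaves g as the only ready step → g.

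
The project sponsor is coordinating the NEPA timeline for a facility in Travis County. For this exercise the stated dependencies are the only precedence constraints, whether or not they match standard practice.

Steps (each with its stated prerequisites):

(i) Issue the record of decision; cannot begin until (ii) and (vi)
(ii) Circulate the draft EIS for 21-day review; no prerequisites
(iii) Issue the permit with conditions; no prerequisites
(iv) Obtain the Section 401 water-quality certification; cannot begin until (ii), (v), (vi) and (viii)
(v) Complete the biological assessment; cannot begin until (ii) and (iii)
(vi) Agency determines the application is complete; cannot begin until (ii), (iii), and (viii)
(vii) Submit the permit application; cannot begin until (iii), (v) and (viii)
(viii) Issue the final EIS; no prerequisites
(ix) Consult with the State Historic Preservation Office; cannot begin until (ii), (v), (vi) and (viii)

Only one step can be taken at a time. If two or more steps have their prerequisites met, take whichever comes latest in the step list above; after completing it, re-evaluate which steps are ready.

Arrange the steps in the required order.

Nothing is required for (viii), (iii) and (ii). (viii) is listed later → (viii) first.
Ready: (iii) and (ii). (iii) is listed later → (iii).
Next only (ii) has its prerequisites met → (ii).
Now (vi) and (v) have their prerequisites met. (vi) is listed later, so (vi) next.
(i) now also ready, so the ready set is {(v), (i)}; (v) is listed later → (v).
(ix), (vii), (iv) and (i) are all available; (ix) is listed later → (ix).
(vii), (iv) and (i) are all available; (vii) is listed later → (vii).
Now (iv) and (i) have their prerequisites met. (iv) is listed later, so (iv) next.
Next only (i) has its prerequisites met → (i).

(viii), (iii), (ii), (vi), (v), (ix), (vii), (iv), (i)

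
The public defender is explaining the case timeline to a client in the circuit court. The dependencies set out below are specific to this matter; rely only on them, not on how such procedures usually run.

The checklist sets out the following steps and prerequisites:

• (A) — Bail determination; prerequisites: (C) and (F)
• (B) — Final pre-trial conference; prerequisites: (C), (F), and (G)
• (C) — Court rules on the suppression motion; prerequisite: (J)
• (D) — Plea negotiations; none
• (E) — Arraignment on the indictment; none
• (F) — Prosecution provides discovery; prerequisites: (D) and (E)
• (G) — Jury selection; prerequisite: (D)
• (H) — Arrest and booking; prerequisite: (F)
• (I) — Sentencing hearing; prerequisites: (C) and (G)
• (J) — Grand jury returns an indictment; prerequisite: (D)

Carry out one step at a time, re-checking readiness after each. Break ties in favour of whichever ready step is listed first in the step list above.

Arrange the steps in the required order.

(D) (E) (F) (G) (H) (J) (C) (A) (B) (I)

Nothing is required for (D) and (E). (D) is listed earlier → (D) first.
(G) and (J) now also ready, so the ready set is {(E), (G), (J)}; (E) is listed earlier → (E).
Now (F), (G) and (J) have their prerequisites met. (F) is listed earlier, so (F) next.
Now (G), (H) and (J) have their prerequisites met. (G) is listed earlier, so (G) next.
Now (H) and (J) have their prerequisites met. (H) is listed earlier, so (H) next.
(J) is the only step now ready → (J).
Next only (C) has its prerequisites met → (C).
Now (A), (B) and (I) have their prerequisites met. (A) is listed earlier, so (A) next.
Now (B) and (I) have their prerequisites met. (B) is listed earlier, so (B) next.
Next only (I) has its prerequisites met → (I).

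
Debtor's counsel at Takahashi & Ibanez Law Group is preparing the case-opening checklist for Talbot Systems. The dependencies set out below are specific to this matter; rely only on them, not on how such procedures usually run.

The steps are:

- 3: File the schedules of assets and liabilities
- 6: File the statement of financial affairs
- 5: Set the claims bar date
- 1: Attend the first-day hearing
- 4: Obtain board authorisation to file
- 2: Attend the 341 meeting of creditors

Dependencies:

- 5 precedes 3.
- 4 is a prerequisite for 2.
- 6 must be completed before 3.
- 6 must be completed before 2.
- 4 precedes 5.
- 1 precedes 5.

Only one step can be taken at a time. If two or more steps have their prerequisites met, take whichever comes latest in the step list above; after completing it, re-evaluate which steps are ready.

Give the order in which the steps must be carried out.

4, 1 and 6 have no prerequisites; 4 is listed later, so 4 is first.
Ready: 1 and 6. 1 is listed later → 1.
Now 5 and 6 have their prerequisites met. 5 is listed later, so 5 next.
Next only 6 has its prerequisites met → 6.
Now 2 and 3 have their prerequisites met. 2 is listed later, so 2 next.
That leaves 3 as the only ready step → 3.

4, 1, 5, 6, 2, 3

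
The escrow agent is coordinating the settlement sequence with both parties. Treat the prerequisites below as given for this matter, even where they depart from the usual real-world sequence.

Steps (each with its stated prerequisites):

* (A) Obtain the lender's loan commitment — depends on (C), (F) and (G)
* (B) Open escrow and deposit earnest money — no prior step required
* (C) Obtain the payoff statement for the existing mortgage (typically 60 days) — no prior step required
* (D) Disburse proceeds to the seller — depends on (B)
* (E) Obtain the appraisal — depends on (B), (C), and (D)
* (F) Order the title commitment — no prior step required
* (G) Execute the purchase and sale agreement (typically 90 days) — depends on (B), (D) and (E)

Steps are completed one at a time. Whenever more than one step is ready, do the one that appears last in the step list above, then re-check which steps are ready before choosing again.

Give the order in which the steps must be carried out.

(F) → (C) → (B) → (D) → (E) → (G) → (A)

Nothing is required for (F), (C) and (B). (F) is listed later → (F) first.
(C) and (B) are both available; (C) is listed later → (C).
Next only (B) has its prerequisites met → (B).
That leaves (D) as the only ready step → (D).
(E) is the only step now ready → (E).
Next only (G) has its prerequisites met → (G).
(A) is the only step now ready → (A).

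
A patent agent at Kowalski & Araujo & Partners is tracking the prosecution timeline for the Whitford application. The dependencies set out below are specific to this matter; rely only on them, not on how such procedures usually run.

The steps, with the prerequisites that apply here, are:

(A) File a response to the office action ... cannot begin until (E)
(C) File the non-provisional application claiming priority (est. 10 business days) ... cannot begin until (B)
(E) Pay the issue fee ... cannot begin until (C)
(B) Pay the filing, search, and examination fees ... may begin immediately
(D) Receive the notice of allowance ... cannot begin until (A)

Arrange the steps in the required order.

(B) has no prerequisites → (B) first.
Next only (C) has its prerequisites met → (C).
(E) needed (C), now all done → (E).
(A) is the only step now ready → (A).
(D) needed (A), now all done → (D).

(B), (C), (E), (A), (D)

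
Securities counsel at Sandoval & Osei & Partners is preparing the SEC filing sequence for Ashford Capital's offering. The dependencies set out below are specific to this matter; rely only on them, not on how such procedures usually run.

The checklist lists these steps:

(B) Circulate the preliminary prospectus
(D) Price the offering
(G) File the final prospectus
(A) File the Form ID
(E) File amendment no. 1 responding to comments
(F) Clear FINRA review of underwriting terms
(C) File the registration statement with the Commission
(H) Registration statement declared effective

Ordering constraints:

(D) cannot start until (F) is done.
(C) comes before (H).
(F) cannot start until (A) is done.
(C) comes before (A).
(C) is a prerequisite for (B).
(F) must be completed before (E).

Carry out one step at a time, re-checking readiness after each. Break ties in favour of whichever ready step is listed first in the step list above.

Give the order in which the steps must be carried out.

(G), (C), (B), (A), (F), (D), (E), (H)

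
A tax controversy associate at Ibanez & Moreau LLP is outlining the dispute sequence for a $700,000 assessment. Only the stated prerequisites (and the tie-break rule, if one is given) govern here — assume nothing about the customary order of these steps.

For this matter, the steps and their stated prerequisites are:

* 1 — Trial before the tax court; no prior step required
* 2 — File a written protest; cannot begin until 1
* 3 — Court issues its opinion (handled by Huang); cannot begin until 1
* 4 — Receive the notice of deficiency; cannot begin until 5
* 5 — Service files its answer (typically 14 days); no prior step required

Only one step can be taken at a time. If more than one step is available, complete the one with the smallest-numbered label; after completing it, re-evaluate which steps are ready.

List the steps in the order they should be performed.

1, 2, 3, 5, 4

Nothing is required for 1 and 5. 1 has the earlier label → 1 first.
Now 2, 3 and 5 have their prerequisites met. 2 has the earlier label, so 2 next.
Now 3 and 5 have their prerequisites met. 3 has the earlier label, so 3 next.
That leaves 5 as the only ready step → 5.
Next only 4 has its prerequisites met → 4.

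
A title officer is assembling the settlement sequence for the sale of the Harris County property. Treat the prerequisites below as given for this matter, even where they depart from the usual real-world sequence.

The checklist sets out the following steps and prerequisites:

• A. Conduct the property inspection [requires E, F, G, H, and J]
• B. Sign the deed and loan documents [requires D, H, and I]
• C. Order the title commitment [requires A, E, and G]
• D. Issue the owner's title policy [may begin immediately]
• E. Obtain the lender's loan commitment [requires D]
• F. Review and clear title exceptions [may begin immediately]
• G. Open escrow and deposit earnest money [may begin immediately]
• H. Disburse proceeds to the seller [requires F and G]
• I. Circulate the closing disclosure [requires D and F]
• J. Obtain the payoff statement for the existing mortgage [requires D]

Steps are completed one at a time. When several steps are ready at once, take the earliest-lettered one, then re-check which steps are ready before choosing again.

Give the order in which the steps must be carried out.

D, E, F, G, H, I, B, J, A, C

Nothing is required for D, F and G. D has the earlier label → D first.
Ready: E, F, G and J. E has the earlier label → E.
Ready: F, G and J. F has the earlier label → F.
G, I and J are all available; G has the earlier label → G.
H now also ready, so the ready set is {H, I, J}; H has the earlier label → H.
I and J are both available; I has the earlier label → I.
B now also ready, so the ready set is {B, J}; B has the earlier label → B.
Next only J has its prerequisites met → J.
A needed E, F, G, H and J, now all done → A.
C needed A, E and G, now all done → C.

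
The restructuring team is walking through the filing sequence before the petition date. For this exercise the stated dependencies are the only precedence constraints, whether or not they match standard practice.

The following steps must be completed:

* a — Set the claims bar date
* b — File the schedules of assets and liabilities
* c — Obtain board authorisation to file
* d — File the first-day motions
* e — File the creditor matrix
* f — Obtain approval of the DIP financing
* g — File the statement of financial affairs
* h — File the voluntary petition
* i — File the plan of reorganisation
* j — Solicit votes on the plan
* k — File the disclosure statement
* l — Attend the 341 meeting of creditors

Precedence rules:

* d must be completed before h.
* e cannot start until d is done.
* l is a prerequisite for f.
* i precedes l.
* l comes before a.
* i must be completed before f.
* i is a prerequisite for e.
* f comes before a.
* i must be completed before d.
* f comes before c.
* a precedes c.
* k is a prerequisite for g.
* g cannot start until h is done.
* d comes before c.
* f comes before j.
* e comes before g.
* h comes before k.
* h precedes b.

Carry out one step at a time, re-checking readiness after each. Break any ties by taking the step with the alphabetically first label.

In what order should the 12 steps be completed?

i d e h b k g l f a c j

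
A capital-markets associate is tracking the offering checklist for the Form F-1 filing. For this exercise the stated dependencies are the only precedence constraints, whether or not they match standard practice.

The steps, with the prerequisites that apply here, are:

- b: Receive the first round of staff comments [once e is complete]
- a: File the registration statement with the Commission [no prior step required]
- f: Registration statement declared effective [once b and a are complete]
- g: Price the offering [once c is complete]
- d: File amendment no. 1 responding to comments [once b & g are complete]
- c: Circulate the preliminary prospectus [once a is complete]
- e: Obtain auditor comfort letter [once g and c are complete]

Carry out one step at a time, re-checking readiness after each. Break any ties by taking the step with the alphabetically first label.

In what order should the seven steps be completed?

a has no prerequisites → a first.
c needed a, now all done → c.
g needed c, now all done → g.
That leaves e as the only ready step → e.
b is the only step now ready → b.
Now d and f have their prerequisites met. d has the earlier label, so d next.
f needed a and b, now all done → f.

a, c, g, e, b, d, f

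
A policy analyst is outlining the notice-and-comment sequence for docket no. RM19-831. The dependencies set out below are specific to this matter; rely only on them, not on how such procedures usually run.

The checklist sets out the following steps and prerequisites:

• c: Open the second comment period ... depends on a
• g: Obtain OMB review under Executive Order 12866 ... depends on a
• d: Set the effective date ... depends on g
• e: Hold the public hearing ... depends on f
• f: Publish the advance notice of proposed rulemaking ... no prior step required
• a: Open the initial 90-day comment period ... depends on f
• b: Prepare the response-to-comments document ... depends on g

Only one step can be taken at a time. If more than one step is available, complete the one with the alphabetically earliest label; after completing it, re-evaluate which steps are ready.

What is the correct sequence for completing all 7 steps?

f has no prerequisites → f first.
Now a and e have their prerequisites met. a has the earlier label, so a next.
c, e and g are all available; c has the earlier label → c.
Ready: e and g. e has the earlier label → e.
g is the only step now ready → g.
b and d are both available; b has the earlier label → b.
d needed g, now all done → d.

f → a → c → e → g → b → d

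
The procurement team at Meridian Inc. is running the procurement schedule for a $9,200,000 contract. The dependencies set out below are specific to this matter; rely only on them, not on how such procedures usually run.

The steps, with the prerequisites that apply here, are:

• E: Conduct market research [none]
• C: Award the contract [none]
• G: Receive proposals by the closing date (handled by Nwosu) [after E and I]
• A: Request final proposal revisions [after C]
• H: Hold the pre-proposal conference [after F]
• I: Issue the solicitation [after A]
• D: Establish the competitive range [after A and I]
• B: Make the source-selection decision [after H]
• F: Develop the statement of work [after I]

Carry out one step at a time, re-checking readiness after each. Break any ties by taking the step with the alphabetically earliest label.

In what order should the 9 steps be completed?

C → A → E → I → D → F → G → H → B

C and E have no prerequisites; C has the earlier label, so C is first.
A and E are both available; A has the earlier label → A.
I now also ready, so the ready set is {E, I}; E has the earlier label → E.
Next only I has its prerequisites met → I.
D, F and G are all available; D has the earlier label → D.
F and G are both available; F has the earlier label → F.
H now also ready, so the ready set is {G, H}; G has the earlier label → G.
H is the only step now ready → H.
B is the only step now ready → B.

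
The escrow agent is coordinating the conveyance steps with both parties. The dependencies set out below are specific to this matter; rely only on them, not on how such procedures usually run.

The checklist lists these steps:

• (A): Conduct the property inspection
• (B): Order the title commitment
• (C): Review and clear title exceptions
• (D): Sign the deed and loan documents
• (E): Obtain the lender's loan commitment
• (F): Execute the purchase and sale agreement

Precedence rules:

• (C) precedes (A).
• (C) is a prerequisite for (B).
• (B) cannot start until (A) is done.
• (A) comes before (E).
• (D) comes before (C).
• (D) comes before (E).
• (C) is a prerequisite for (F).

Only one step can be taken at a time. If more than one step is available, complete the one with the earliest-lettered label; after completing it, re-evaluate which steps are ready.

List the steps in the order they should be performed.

(D) has no prerequisites → (D) first.
(C) needed (D), now all done → (C).
Ready: (A) and (F). (A) has the earlier label → (A).
(B) and (E) now also ready, so the ready set is {(B), (E), (F)}; (B) has the earlier label → (B).
(E) and (F) are both available; (E) has the earlier label → (E).
(F) needed (C), now all done → (F).

(D) (C) (A) (B) (E) (F)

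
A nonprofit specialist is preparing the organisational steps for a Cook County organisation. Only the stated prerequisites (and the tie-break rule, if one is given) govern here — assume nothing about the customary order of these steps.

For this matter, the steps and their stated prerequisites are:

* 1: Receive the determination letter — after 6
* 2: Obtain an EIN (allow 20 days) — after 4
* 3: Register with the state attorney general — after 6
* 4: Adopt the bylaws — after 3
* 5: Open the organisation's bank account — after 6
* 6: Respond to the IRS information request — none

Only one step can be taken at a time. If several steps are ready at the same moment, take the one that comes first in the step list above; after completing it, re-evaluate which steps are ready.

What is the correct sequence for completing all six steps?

6, 1, 3, 4, 2, 5

6 has no prerequisites → 6 first.
Ready: 1, 3 and 5. 1 is listed earlier → 1.
Now 3 and 5 have their prerequisites met. 3 is listed earlier, so 3 next.
4 and 5 are both available; 4 is listed earlier → 4.
2 and 5 are both available; 2 is listed earlier → 2.
Next only 5 has its prerequisites met → 5.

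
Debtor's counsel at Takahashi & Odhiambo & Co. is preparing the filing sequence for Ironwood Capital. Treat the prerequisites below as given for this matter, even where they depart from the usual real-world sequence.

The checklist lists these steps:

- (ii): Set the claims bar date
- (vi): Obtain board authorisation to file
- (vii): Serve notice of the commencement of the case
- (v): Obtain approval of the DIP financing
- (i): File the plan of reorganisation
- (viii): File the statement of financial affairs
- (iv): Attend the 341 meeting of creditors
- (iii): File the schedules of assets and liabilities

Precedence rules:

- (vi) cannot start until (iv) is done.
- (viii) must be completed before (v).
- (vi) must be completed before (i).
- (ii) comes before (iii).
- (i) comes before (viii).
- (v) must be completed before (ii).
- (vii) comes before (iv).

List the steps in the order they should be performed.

(vii), (iv), (vi), (i), (viii), (v), (ii), (iii)

Only (vii) has no prerequisites, so it is first.
(iv) needed (vii), now all done → (iv).
(vi) is the only step now ready → (vi).
(i) needed (vi), now all done → (i).
(viii) is the only step now ready → (viii).
(v) needed (viii), now all done → (v).
(ii) needed (v), now all done → (ii).
(iii) needed (ii), now all done → (iii).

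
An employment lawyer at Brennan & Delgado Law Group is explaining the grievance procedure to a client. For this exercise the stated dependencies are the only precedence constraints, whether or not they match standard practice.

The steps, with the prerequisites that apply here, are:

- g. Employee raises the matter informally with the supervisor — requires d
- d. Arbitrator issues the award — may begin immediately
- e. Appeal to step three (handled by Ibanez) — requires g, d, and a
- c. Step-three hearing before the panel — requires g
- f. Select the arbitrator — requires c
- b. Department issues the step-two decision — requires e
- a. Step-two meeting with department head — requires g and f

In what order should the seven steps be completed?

d, g, c, f, a, e, b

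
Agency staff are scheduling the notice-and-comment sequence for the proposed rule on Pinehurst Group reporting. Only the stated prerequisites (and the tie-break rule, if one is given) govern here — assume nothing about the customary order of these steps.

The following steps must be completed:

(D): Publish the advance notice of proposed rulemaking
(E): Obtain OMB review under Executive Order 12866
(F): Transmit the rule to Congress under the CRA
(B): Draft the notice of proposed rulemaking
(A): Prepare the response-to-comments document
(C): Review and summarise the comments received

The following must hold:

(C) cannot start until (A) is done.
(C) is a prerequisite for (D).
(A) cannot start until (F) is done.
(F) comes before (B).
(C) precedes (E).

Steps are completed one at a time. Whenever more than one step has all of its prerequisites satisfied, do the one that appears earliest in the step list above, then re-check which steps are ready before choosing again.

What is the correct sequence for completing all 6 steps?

(F) is the only step with nothing outstanding, so it goes first.
Now (B) and (A) have their prerequisites met. (B) is listed earlier, so (B) next.
(A) is the only step now ready → (A).
(C) needed (A), now all done → (C).
(D) and (E) are both available; (D) is listed earlier → (D).
(E) needed (C), now all done → (E).

(F) → (B) → (A) → (C) → (D) → (E)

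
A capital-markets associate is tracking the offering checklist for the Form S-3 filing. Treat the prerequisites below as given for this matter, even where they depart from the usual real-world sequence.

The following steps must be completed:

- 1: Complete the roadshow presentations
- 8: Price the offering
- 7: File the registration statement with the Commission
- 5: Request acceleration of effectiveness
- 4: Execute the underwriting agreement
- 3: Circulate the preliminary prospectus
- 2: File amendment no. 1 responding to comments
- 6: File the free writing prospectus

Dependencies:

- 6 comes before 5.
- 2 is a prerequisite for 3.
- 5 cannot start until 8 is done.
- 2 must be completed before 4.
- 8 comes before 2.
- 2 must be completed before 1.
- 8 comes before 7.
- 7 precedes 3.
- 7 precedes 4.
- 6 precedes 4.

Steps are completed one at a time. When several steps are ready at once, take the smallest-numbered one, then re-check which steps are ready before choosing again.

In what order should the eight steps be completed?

6 and 8 have no prerequisites; 6 has the earlier label, so 6 is first.
That leaves 8 as the only ready step → 8.
2, 5 and 7 are all available; 2 has the earlier label → 2.
1 now also ready, so the ready set is {1, 5, 7}; 1 has the earlier label → 1.
5 and 7 are both available; 5 has the earlier label → 5.
7 needed 8, now all done → 7.
Ready: 3 and 4. 3 has the earlier label → 3.
That leaves 4 as the only ready step → 4.

6, 8, 2, 1, 5, 7, 3, 4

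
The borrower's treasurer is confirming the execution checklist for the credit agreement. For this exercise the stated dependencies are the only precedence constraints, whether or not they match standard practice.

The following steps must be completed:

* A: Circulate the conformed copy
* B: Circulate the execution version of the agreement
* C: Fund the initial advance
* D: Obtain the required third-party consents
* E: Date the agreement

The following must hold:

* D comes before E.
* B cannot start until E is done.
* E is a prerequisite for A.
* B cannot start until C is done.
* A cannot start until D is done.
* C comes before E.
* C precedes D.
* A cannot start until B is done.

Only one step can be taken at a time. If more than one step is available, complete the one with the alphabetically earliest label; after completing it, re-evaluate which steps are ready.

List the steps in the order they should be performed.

C has no prerequisites → C first.
D needed C, now all done → D.
E needed C and D, now all done → E.
B needed C and E, now all done → B.
That leaves A as the only ready step → A.

C, D, E, B, A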